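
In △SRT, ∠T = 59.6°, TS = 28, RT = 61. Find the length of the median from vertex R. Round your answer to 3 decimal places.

55.251

By the law of cosines, SR² = RT² + TS² − 2·RT·TS·cos T = 2776.4, so SR ≈ 52.691.
Median from R: ½√(2·SR² + 2·RT² − TS²) ≈ 55.251.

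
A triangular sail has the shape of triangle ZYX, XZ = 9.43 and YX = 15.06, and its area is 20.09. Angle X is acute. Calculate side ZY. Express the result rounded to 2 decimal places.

From area = ½·YX·XZ·sin X, we get sin X = 2·area/(YX·XZ) ≈ 0.28293.
Taking the acute solution, ∠X ≈ 0.287 rad.
Law of cosines then gives ZY ≈ 6.5804.

6.58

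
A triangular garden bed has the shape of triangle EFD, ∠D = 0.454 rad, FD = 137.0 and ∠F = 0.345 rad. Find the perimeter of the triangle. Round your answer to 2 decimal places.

perimeter ≈ 285.49

The third angle is ∠E = π − ∠F − ∠D = 2.343 rad.
Law of sines: DE = FD·sin F/sin E ≈ 64.651.
Law of sines: EF = FD·sin D/sin E ≈ 83.838.
Semiperimeter s = (137+64.651+83.838)/2 = 142.74.
Perimeter = 137 + 64.651 + 83.838 = 285.49.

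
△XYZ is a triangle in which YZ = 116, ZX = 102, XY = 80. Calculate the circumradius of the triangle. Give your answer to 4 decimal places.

By the law of cosines, cos X = (ZX² + XY² − YZ²) / (2·ZX·XY) ≈ 0.20515, so ∠X ≈ 78.16°.
Circumradius = YZ/(2 sin X) ≈ 59.26.

R ≈ 59.2604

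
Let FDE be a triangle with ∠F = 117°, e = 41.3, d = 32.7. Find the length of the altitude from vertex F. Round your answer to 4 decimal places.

By the law of cosines, f² = d² + e² − 2·d·e·cos F = 4001.2, so f ≈ 63.255.
Area = ½·d·e·sin F ≈ 601.66.
The altitude from F has length 2·area/f ≈ 19.023.

19.0232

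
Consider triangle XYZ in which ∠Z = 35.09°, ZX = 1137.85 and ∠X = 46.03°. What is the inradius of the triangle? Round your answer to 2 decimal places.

206.24

The third angle is ∠Y = 180° − ∠Z − ∠X = 98.88°.
Law of sines: YZ = ZX·sin X/sin Y ≈ 828.85.
Law of sines: XY = ZX·sin Z/sin Y ≈ 662.04.
Area = ½·ZX·YZ·sin Z ≈ 2.7108e+05.
Semiperimeter s = (828.85+1137.8+662.04)/2 = 1314.4.
Inradius = area/s = 2.7108e+05/1314.4 ≈ 206.24.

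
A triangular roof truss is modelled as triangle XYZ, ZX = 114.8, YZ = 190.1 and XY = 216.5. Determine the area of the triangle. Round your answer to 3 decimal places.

Semiperimeter s = (190.1 + 114.8 + 216.5)/2 = 260.7.
Heron's formula: area = √(260.7·70.6·145.9·44.2) ≈ 10895.

10894.609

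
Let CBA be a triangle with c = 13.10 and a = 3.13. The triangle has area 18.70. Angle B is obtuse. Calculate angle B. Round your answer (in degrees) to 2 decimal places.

From area = ½·a·c·sin B, we get sin B = 2·area/(a·c) ≈ 0.91213.
Taking the obtuse solution, ∠B ≈ 114.20°.

∠B ≈ 114.20°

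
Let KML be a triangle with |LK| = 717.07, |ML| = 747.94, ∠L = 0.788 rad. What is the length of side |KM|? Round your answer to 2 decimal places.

563.12

By the law of cosines, |KM|² = |ML|² + |LK|² − 2·|ML|·|LK|·cos L = 3.171e+05, so |KM| ≈ 563.12.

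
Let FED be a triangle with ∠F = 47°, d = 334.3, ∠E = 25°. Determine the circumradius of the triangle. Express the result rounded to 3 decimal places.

R ≈ 175.752

The third angle is ∠D = 180° − ∠F − ∠E = 108.00°.
Law of sines: f = d·sin F/sin D ≈ 257.07.
Law of sines: e = d·sin E/sin D ≈ 148.55.
Circumradius = d/(2 sin D) ≈ 175.75.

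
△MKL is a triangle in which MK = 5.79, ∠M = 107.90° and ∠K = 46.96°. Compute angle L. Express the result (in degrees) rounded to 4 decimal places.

25.1400

The third angle is ∠L = 180° − ∠M − ∠K = 25.14°.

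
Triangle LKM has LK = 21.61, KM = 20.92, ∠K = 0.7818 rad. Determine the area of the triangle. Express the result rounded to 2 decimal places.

Area = ½·LK·KM·sin K ≈ 159.26.

159.26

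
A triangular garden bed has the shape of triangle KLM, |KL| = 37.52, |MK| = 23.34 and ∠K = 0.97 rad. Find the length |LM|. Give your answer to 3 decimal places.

31.023

By the law of cosines, |LM|² = |MK|² + |KL|² − 2·|MK|·|KL|·cos K = 962.42, so |LM| ≈ 31.023.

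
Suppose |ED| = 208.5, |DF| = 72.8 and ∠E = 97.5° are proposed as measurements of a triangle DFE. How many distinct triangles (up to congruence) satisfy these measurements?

|ED|·sin E = 208.5·sin(97.5°) ≈ 206.7.
Since ∠E is not acute, a triangle exists only if |DF| > |ED|; here |DF| ≤ |ED|, so there is no triangle.

0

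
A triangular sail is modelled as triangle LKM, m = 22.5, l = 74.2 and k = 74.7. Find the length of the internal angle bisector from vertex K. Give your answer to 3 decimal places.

t_K ≈ 25.947

By the law of cosines, cos K = (m² + l² − k²) / (2·m·l) ≈ 0.12932, so ∠K ≈ 1.441 rad.
The bisector from K has length 2·m·l·cos(∠K/2)/(m+l) ≈ 25.947.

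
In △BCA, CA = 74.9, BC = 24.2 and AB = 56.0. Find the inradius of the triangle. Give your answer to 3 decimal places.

6.268

Semiperimeter s = (74.9 + 56 + 24.2)/2 = 77.55.
Heron's formula: area = √(77.55·2.65·21.55·53.35) ≈ 486.08.
Inradius = area/s = 486.08/77.55 ≈ 6.2679.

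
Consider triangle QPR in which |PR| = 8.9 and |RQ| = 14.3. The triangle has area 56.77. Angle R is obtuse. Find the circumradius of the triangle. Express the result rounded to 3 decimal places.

11.191

From area = ½·|PR|·|RQ|·sin R, we get sin R = 2·area/(|PR|·|RQ|) ≈ 0.89212.
Taking the obtuse solution, ∠R ≈ 116.86°.
Law of cosines then gives |QP| ≈ 19.968.
Circumradius = |QP|/(2 sin R) ≈ 11.191.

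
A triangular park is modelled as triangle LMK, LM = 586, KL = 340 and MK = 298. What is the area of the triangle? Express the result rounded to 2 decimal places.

36864.78

Semiperimeter s = (298 + 340 + 586)/2 = 612.
Heron's formula: area = √(612·314·272·26) ≈ 36865.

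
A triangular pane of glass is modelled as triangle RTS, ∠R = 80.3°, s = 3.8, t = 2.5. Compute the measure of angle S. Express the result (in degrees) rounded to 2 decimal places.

By the law of cosines, r² = t² + s² − 2·t·s·cos R = 17.489, so r ≈ 4.1819.
Law of cosines again: cos S = (r² + t² − s²)/(2·r·t) ≈ 0.44471, so ∠S ≈ 63.60°.

63.60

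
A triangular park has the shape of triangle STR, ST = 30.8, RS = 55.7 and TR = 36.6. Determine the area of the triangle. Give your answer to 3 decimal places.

525.593

Semiperimeter s = (36.6 + 55.7 + 30.8)/2 = 61.55.
Heron's formula: area = √(61.55·24.95·5.85·30.75) ≈ 525.59.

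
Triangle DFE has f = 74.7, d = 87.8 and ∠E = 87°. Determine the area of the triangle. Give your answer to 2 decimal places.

3274.84

Area = ½·d·f·sin E ≈ 3274.8.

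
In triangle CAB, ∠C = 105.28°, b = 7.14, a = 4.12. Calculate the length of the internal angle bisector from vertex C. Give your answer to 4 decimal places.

By the law of cosines, c² = a² + b² − 2·a·b·cos C = 83.459, so c ≈ 9.1356.
The bisector from C has length 2·a·b·cos(∠C/2)/(a+b) ≈ 3.1706.

t_C ≈ 3.1706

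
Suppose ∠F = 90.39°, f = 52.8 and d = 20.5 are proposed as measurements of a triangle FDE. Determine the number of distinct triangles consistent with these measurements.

d·sin F = 20.5·sin(90.39°) ≈ 20.5.
Since ∠F is not acute, a triangle exists only if f > d; here f > d, so there is exactly one triangle.

1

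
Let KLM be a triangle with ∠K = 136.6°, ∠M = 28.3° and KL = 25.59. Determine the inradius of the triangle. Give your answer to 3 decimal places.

r ≈ 3.222

The third angle is ∠L = 180° − ∠M − ∠K = 15.10°.
Law of sines: LM = KL·sin K/sin M ≈ 37.087.
Law of sines: MK = KL·sin L/sin M ≈ 14.061.
Area = ½·KL·LM·sin L ≈ 123.62.
Semiperimeter s = (37.087+14.061+25.59)/2 = 38.369.
Inradius = area/s = 123.62/38.369 ≈ 3.2218.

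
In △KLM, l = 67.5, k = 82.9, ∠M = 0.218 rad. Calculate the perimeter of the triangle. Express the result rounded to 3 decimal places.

By the law of cosines, m² = k² + l² − 2·k·l·cos M = 502.04, so m ≈ 22.406.
Semiperimeter s = (82.9+67.5+22.406)/2 = 86.403.
Perimeter = 82.9 + 67.5 + 22.406 = 172.81.

perimeter ≈ 172.806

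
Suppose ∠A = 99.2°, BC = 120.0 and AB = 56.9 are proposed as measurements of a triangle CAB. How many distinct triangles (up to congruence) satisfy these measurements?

AB·sin A = 56.9·sin(99.2°) ≈ 56.17.
Since ∠A is not acute, a triangle exists only if BC > AB; here BC > AB, so there is exactly one triangle.

1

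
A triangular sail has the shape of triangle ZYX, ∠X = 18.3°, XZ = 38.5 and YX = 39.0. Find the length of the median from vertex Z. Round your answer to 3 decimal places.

m_Z ≈ 20.903

By the law of cosines, ZY² = YX² + XZ² − 2·YX·XZ·cos X = 152.13, so ZY ≈ 12.334.
Median from Z: ½√(2·XZ² + 2·ZY² − YX²) ≈ 20.903.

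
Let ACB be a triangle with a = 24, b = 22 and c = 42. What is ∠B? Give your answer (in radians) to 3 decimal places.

By the law of cosines, cos B = (a² + c² − b²) / (2·a·c) ≈ 0.92063, so ∠B ≈ 0.4011 rad.

0.401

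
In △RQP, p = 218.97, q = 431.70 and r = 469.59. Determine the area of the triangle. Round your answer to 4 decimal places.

area ≈ 47138.6300

Semiperimeter s = (469.59 + 431.7 + 218.97)/2 = 560.13.
Heron's formula: area = √(560.13·90.54·128.43·341.16) ≈ 47139.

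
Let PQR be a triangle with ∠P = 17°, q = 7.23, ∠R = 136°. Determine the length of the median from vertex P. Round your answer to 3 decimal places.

The third angle is ∠Q = 180° − ∠R − ∠P = 27.00°.
Law of sines: p = q·sin P/sin Q ≈ 4.6561.
Law of sines: r = q·sin R/sin Q ≈ 11.063.
Median from P: ½√(2·q² + 2·r² − p²) ≈ 9.0503.

9.050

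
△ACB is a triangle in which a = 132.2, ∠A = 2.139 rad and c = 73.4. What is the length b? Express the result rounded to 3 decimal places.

77.333

Law of sines: sin C = c·sin A/a ≈ 0.46798.
Since a ≥ c, only the acute value applies: ∠C ≈ 0.487 rad.
Then ∠B = π − ∠A − ∠C ≈ 0.516 rad.
Law of sines gives b = a·sin B/sin A ≈ 77.333.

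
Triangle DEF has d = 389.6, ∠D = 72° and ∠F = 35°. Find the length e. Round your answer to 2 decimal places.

The third angle is ∠E = 180° − ∠F − ∠D = 73.00°.
Law of sines: e = d·sin E/sin D ≈ 391.75.

391.75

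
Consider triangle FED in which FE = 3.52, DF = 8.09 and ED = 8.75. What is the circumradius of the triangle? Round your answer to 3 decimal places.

4.376

By the law of cosines, cos F = (DF² + FE² − ED²) / (2·DF·FE) ≈ 0.02240, so ∠F ≈ 88.72°.
Circumradius = ED/(2 sin F) ≈ 4.3761.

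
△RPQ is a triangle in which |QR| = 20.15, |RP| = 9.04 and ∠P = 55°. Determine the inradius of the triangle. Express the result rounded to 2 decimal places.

r ≈ 3.34

Law of sines: sin Q = |RP|·sin P/|QR| ≈ 0.36750.
Since |QR| ≥ |RP|, only the acute value applies: ∠Q ≈ 21.56°.
Then ∠R = 180° − ∠P − ∠Q ≈ 103.44°.
Law of sines gives |PQ| = |QR|·sin R/sin P ≈ 23.925.
Area = ½·|QR|·|RP|·sin R ≈ 88.584.
Semiperimeter s = (23.925+20.15+9.04)/2 = 26.558.
Inradius = area/s = 88.584/26.558 ≈ 3.3356.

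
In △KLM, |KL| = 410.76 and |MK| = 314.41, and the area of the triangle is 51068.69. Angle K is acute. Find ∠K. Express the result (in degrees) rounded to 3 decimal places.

52.266

From area = ½·|MK|·|KL|·sin K, we get sin K = 2·area/(|MK|·|KL|) ≈ 0.79086.
Taking the acute solution, ∠K ≈ 52.27°.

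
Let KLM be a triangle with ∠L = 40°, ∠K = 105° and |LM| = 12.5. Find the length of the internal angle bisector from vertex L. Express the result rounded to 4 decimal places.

The third angle is ∠M = 180° − ∠K − ∠L = 35.00°.
Law of sines: |MK| = |LM|·sin L/sin K ≈ 8.3183.
Law of sines: |KL| = |LM|·sin M/sin K ≈ 7.4226.
The bisector from L has length 2·|KL|·|LM|·cos(∠L/2)/(|KL|+|LM|) ≈ 8.7526.

8.7526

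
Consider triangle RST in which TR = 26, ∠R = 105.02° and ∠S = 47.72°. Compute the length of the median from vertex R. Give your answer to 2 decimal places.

The third angle is ∠T = 180° − ∠R − ∠S = 27.26°.
Law of sines: ST = TR·sin R/sin S ≈ 33.941.
Law of sines: RS = TR·sin T/sin S ≈ 16.096.
Median from R: ½√(2·TR² + 2·RS² − ST²) ≈ 13.399.

13.40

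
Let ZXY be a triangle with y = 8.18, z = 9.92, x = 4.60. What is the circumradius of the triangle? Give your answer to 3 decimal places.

5.007

By the law of cosines, cos Z = (x² + y² − z²) / (2·x·y) ≈ -0.13732, so ∠Z ≈ 97.89°.
Circumradius = z/(2 sin Z) ≈ 5.0074.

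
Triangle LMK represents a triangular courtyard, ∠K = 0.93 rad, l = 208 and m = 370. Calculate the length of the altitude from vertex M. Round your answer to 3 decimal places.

By the law of cosines, k² = l² + m² − 2·l·m·cos K = 88145, so k ≈ 296.89.
Area = ½·l·m·sin K ≈ 30846.
The altitude from M has length 2·area/m ≈ 166.74.

h_M ≈ 166.737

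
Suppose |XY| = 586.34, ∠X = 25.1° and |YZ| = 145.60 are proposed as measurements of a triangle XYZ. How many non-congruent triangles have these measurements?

0

|XY|·sin X = 586.34·sin(25.1°) ≈ 248.7.
Since |YZ| = 145.60 < 248.7 = |XY| sin X, no triangle exists.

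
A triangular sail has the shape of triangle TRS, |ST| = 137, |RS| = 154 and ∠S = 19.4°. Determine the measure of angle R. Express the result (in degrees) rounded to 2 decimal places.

∠R ≈ 61.43°

By the law of cosines, |TR|² = |RS|² + |ST|² − 2·|RS|·|ST|·cos S = 2684.8, so |TR| ≈ 51.815.
Law of cosines again: cos R = (|TR|² + |RS|² − |ST|²)/(2·|TR|·|RS|) ≈ 0.47821, so ∠R ≈ 61.43°.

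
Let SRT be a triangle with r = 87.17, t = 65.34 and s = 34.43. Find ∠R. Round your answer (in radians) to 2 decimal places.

∠R ≈ 2.07 rad

By the law of cosines, cos R = (t² + s² − r²) / (2·t·s) ≈ -0.47649, so ∠R ≈ 2.067 rad.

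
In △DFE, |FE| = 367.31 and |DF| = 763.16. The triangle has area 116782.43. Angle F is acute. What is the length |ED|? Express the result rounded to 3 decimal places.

638.226

From area = ½·|DF|·|FE|·sin F, we get sin F = 2·area/(|DF|·|FE|) ≈ 0.83322.
Taking the acute solution, ∠F ≈ 0.9849 rad.
Law of cosines then gives |ED| ≈ 638.23.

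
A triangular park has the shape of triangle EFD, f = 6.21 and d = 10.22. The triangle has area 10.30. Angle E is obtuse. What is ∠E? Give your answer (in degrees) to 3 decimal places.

∠E ≈ 161.060°

From area = ½·f·d·sin E, we get sin E = 2·area/(f·d) ≈ 0.32458.
Taking the obtuse solution, ∠E ≈ 161.06°.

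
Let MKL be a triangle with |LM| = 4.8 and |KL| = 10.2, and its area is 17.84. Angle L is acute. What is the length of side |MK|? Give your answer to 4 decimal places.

7.7477

From area = ½·|KL|·|LM|·sin L, we get sin L = 2·area/(|KL|·|LM|) ≈ 0.72876.
Taking the acute solution, ∠L ≈ 46.78°.
Law of cosines then gives |MK| ≈ 7.7477.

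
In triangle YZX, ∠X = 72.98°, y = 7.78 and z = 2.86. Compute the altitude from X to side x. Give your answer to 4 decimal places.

By the law of cosines, x² = y² + z² − 2·y·z·cos X = 55.682, so x ≈ 7.462.
Area = ½·y·z·sin X ≈ 10.638.
The altitude from X has length 2·area/x ≈ 2.8513.

2.8513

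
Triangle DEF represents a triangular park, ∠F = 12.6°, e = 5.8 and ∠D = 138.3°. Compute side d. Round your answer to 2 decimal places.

7.93

The third angle is ∠E = 180° − ∠F − ∠D = 29.10°.
Law of sines: d = e·sin D/sin E ≈ 7.9335.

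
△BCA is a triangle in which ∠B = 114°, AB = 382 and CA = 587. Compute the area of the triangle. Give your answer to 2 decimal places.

55247.63

Law of sines: sin C = AB·sin B/CA ≈ 0.59450.
Since CA ≥ AB, only the acute value applies: ∠C ≈ 36.48°.
Then ∠A = 180° − ∠B − ∠C ≈ 29.52°.
Law of sines gives BC = CA·sin A/sin B ≈ 316.63.
Area = ½·CA·AB·sin A ≈ 55248.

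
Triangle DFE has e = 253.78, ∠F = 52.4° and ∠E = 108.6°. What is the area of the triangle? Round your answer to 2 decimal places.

8764.12

The third angle is ∠D = 180° − ∠F − ∠E = 19.00°.
Law of sines: d = e·sin D/sin E ≈ 87.176.
Law of sines: f = e·sin F/sin E ≈ 212.15.
Area = ½·e·d·sin F ≈ 8764.1.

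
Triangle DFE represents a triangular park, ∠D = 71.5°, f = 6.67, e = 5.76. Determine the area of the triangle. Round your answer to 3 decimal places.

area ≈ 18.217

Area = ½·f·e·sin D ≈ 18.217.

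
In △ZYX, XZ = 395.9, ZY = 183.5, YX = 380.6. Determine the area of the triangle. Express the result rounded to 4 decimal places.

34492.4591

Semiperimeter s = (380.6 + 395.9 + 183.5)/2 = 480.
Heron's formula: area = √(480·99.4·84.1·296.5) ≈ 34492.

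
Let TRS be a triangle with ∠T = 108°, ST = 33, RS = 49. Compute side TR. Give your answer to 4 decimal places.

27.4321

Law of sines: sin R = ST·sin T/RS ≈ 0.64051.
Since RS ≥ ST, only the acute value applies: ∠R ≈ 39.83°.
Then ∠S = 180° − ∠T − ∠R ≈ 32.17°.
Law of sines gives TR = RS·sin S/sin T ≈ 27.432.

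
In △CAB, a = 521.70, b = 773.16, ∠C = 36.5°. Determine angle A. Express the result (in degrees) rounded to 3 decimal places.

By the law of cosines, c² = a² + b² − 2·a·b·cos C = 2.2146e+05, so c ≈ 470.6.
Law of cosines again: cos A = (b² + c² − a²)/(2·b·c) ≈ 0.75178, so ∠A ≈ 41.26°.

41.255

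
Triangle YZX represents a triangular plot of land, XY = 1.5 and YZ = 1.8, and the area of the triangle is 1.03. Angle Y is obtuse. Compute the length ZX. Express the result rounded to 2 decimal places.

3.00

From area = ½·XY·YZ·sin Y, we get sin Y = 2·area/(XY·YZ) ≈ 0.76296.
Taking the obtuse solution, ∠Y ≈ 130.27°.
Law of cosines then gives ZX ≈ 2.9968.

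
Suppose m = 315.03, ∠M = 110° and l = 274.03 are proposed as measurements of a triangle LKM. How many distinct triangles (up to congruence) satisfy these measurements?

l·sin M = 274.03·sin(110°) ≈ 257.5.
Since ∠M is not acute, a triangle exists only if m > l; here m > l, so there is exactly one triangle.

1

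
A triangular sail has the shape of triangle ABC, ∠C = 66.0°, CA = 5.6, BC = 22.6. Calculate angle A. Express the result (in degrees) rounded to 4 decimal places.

By the law of cosines, AB² = BC² + CA² − 2·BC·CA·cos C = 439.17, so AB ≈ 20.956.
Law of cosines again: cos A = (CA² + AB² − BC²)/(2·CA·AB) ≈ -0.17142, so ∠A ≈ 99.87°.

∠A ≈ 99.8702°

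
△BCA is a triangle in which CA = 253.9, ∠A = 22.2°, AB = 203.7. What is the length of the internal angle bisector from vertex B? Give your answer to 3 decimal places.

t_B ≈ 79.235

By the law of cosines, BC² = CA² + AB² − 2·CA·AB·cos A = 10188, so BC ≈ 100.94.
Law of cosines again: cos B = (AB² + BC² − CA²)/(2·AB·BC) ≈ -0.31088, so ∠B ≈ 108.11°.
The bisector from B has length 2·AB·BC·cos(∠B/2)/(AB+BC) ≈ 79.235.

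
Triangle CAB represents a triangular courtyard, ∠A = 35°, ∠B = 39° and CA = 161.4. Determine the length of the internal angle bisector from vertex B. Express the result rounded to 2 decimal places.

The third angle is ∠C = 180° − ∠A − ∠B = 106.00°.
Law of sines: AB = CA·sin C/sin B ≈ 246.53.
Law of sines: BC = CA·sin A/sin B ≈ 147.1.
The bisector from B has length 2·AB·BC·cos(∠B/2)/(AB+BC) ≈ 173.69.

t_B ≈ 173.69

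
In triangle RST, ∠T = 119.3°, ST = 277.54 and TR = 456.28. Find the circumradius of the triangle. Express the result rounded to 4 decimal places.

366.7492

By the law of cosines, RS² = ST² + TR² − 2·ST·TR·cos T = 4.0917e+05, so RS ≈ 639.66.
Area = ½·ST·TR·sin T ≈ 55218.
Circumradius = RS/(2 sin T) ≈ 366.75.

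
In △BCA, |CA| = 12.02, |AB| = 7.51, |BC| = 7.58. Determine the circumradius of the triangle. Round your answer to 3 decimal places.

6.240

By the law of cosines, cos B = (|AB|² + |BC|² − |CA|²) / (2·|AB|·|BC|) ≈ -0.26898, so ∠B ≈ 105.60°.
Circumradius = |CA|/(2 sin B) ≈ 6.24.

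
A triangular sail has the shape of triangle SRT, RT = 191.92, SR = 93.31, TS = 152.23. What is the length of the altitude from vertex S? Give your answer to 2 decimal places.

72.88

Semiperimeter s = (191.92 + 152.23 + 93.31)/2 = 218.73.
Heron's formula: area = √(218.73·26.81·66.5·125.42) ≈ 6993.5.
The altitude from S has length 2·area/RT ≈ 72.88.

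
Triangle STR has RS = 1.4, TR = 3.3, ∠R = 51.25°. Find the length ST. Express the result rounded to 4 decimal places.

By the law of cosines, ST² = TR² + RS² − 2·TR·RS·cos R = 7.0665, so ST ≈ 2.6583.

2.6583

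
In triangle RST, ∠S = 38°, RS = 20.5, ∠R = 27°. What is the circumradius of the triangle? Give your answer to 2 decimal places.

11.31

The third angle is ∠T = 180° − ∠R − ∠S = 115.00°.
Law of sines: ST = RS·sin R/sin T ≈ 10.269.
Law of sines: TR = RS·sin S/sin T ≈ 13.926.
Circumradius = RS/(2 sin T) ≈ 11.31.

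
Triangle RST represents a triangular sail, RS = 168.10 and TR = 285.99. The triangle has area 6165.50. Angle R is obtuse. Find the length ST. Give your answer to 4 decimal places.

450.5342

From area = ½·TR·RS·sin R, we get sin R = 2·area/(TR·RS) ≈ 0.25650.
Taking the obtuse solution, ∠R ≈ 2.882 rad.
Law of cosines then gives ST ≈ 450.53.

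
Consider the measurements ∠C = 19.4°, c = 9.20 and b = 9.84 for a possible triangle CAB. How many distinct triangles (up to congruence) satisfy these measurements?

b·sin C = 9.84·sin(19.4°) ≈ 3.268.
Since b sin C < c < b (3.268 < 9.20 < 9.84), two triangles exist.

2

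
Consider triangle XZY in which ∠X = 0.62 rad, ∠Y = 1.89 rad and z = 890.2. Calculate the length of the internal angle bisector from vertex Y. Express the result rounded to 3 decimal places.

The third angle is ∠Z = π − ∠Y − ∠X = 0.632 rad.
Law of sines: x = z·sin X/sin Z ≈ 876.03.
Law of sines: y = z·sin Y/sin Z ≈ 1431.6.
The bisector from Y has length 2·x·z·cos(∠Y/2)/(x+z) ≈ 517.25.

517.246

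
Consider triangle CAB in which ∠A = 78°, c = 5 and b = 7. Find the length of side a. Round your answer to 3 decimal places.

By the law of cosines, a² = b² + c² − 2·b·c·cos A = 59.446, so a ≈ 7.7101.

7.710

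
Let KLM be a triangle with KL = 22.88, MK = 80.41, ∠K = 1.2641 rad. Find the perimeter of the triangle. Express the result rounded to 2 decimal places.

179.96

By the law of cosines, LM² = MK² + KL² − 2·MK·KL·cos K = 5878.4, so LM ≈ 76.67.
Semiperimeter s = (76.67+80.41+22.88)/2 = 89.98.
Perimeter = 76.67 + 80.41 + 22.88 = 179.96.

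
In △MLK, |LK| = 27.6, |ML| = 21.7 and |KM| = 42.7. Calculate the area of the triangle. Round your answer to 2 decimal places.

Semiperimeter s = (27.6 + 42.7 + 21.7)/2 = 46.
Heron's formula: area = √(46·18.4·3.3·24.3) ≈ 260.52.

area ≈ 260.52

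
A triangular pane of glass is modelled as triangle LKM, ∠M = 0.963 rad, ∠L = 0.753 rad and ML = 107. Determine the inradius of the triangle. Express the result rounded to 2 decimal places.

r ≈ 24.08

The third angle is ∠K = π − ∠M − ∠L = 1.426 rad.
Law of sines: KM = ML·sin L/sin K ≈ 73.948.
Law of sines: LK = ML·sin M/sin K ≈ 88.771.
Area = ½·ML·KM·sin M ≈ 3247.7.
Semiperimeter s = (73.948+107+88.771)/2 = 134.86.
Inradius = area/s = 3247.7/134.86 ≈ 24.082.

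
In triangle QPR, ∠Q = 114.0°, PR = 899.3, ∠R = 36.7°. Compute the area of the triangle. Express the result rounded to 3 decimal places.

area ≈ 129457.222

The third angle is ∠P = 180° − ∠R − ∠Q = 29.30°.
Law of sines: RQ = PR·sin P/sin Q ≈ 481.75.
Law of sines: QP = PR·sin R/sin Q ≈ 588.31.
Area = ½·PR·RQ·sin R ≈ 1.2946e+05.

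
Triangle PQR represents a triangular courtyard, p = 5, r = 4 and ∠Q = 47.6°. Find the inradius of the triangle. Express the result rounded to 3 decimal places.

By the law of cosines, q² = r² + p² − 2·r·p·cos Q = 14.028, so q ≈ 3.7454.
Area = ½·r·p·sin Q ≈ 7.3846.
Semiperimeter s = (5+3.7454+4)/2 = 6.3727.
Inradius = area/s = 7.3846/6.3727 ≈ 1.1588.

1.159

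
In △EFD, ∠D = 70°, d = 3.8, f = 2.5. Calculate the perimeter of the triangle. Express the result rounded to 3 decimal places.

perimeter ≈ 10.142

Law of sines: sin F = f·sin D/d ≈ 0.61822.
Since d ≥ f, only the acute value applies: ∠F ≈ 38.19°.
Then ∠E = 180° − ∠D − ∠F ≈ 71.81°.
Law of sines gives e = d·sin E/sin D ≈ 3.8419.
Semiperimeter s = (3.8419+2.5+3.8)/2 = 5.0709.
Perimeter = 3.8419 + 2.5 + 3.8 = 10.142.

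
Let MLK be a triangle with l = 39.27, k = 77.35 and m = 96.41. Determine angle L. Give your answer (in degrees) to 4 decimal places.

22.9331

By the law of cosines, cos L = (k² + m² − l²) / (2·k·m) ≈ 0.92096, so ∠L ≈ 22.93°.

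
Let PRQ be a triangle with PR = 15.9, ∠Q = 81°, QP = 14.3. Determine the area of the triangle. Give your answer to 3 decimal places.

67.367

Law of sines: sin R = QP·sin Q/PR ≈ 0.88830.
Since PR ≥ QP, only the acute value applies: ∠R ≈ 62.66°.
Then ∠P = 180° − ∠Q − ∠R ≈ 36.34°.
Law of sines gives RQ = PR·sin P/sin Q ≈ 9.5394.
Area = ½·PR·QP·sin P ≈ 67.367.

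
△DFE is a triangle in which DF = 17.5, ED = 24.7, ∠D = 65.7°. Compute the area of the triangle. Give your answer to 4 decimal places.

196.9770

Area = ½·ED·DF·sin D ≈ 196.98.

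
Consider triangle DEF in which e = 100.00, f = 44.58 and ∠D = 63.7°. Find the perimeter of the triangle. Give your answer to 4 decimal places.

By the law of cosines, d² = e² + f² − 2·e·f·cos D = 8037, so d ≈ 89.649.
Semiperimeter s = (89.649+100+44.58)/2 = 117.11.
Perimeter = 89.649 + 100 + 44.58 = 234.23.

perimeter ≈ 234.2291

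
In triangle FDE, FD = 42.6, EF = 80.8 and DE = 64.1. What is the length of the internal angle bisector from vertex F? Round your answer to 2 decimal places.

t_F ≈ 50.13

By the law of cosines, cos F = (EF² + FD² − DE²) / (2·EF·FD) ≈ 0.61512, so ∠F ≈ 52.04°.
The bisector from F has length 2·EF·FD·cos(∠F/2)/(EF+FD) ≈ 50.133.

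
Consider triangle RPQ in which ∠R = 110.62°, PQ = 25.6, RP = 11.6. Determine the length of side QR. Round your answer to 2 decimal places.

Law of sines: sin Q = RP·sin R/PQ ≈ 0.42410.
Since PQ ≥ RP, only the acute value applies: ∠Q ≈ 25.09°.
Then ∠P = 180° − ∠R − ∠Q ≈ 44.29°.
Law of sines gives QR = PQ·sin P/sin R ≈ 19.099.

19.10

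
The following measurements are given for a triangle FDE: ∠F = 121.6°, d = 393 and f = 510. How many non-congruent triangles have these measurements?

d·sin F = 393·sin(121.6°) ≈ 334.7.
Since ∠F is not acute, a triangle exists only if f > d; here f > d, so there is exactly one triangle.

1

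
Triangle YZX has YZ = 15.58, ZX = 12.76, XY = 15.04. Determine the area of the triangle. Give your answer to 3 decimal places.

area ≈ 88.713

Semiperimeter s = (12.76 + 15.04 + 15.58)/2 = 21.69.
Heron's formula: area = √(21.69·8.93·6.65·6.11) ≈ 88.713.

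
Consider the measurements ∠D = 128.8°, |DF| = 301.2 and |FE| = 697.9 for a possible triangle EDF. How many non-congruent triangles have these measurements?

1

|DF|·sin D = 301.2·sin(128.8°) ≈ 234.7.
Since ∠D is not acute, a triangle exists only if |FE| > |DF|; here |FE| > |DF|, so there is exactly one triangle.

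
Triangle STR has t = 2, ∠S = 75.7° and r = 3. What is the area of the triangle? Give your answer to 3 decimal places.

area ≈ 2.907

Area = ½·t·r·sin S ≈ 2.907.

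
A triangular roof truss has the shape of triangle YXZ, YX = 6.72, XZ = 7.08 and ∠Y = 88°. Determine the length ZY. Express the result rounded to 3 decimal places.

2.476

Law of sines: sin Z = YX·sin Y/XZ ≈ 0.94857.
Since XZ ≥ YX, only the acute value applies: ∠Z ≈ 71.55°.
Then ∠X = 180° − ∠Y − ∠Z ≈ 20.45°.
Law of sines gives ZY = XZ·sin X/sin Y ≈ 2.4757.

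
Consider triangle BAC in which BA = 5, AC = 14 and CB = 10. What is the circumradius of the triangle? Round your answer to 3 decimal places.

By the law of cosines, cos B = (CB² + BA² − AC²) / (2·CB·BA) ≈ -0.71000, so ∠B ≈ 135.23°.
Circumradius = AC/(2 sin B) ≈ 9.9403.

R ≈ 9.940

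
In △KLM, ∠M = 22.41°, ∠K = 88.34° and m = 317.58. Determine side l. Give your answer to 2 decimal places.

The third angle is ∠L = 180° − ∠M − ∠K = 69.25°.
Law of sines: l = m·sin L/sin M ≈ 779.

779.00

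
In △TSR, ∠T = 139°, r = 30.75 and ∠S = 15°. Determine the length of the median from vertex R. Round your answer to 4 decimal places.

The third angle is ∠R = 180° − ∠T − ∠S = 26.00°.
Law of sines: t = r·sin T/sin R ≈ 46.02.
Law of sines: s = r·sin S/sin R ≈ 18.155.
Median from R: ½√(2·t² + 2·s² − r²) ≈ 31.422.

31.4218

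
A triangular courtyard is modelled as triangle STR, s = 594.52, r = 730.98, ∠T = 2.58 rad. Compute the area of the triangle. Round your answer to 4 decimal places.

115715.1037

Area = ½·r·s·sin T ≈ 1.1572e+05.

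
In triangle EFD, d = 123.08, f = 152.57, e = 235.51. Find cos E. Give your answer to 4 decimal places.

By the law of cosines, cos E = (f² + d² − e²) / (2·f·d) ≈ -0.45368, so ∠E ≈ 116.98°.

-0.4537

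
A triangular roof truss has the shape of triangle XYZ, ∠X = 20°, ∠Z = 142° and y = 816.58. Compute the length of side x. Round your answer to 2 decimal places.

The third angle is ∠Y = 180° − ∠Z − ∠X = 18.00°.
Law of sines: x = y·sin X/sin Y ≈ 903.79.

903.79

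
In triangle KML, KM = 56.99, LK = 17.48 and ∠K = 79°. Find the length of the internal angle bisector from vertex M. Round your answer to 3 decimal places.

t_M ≈ 55.982

By the law of cosines, ML² = LK² + KM² − 2·LK·KM·cos K = 3173.2, so ML ≈ 56.332.
Law of cosines again: cos M = (KM² + ML² − LK²)/(2·KM·ML) ≈ 0.95248, so ∠M ≈ 17.73°.
The bisector from M has length 2·KM·ML·cos(∠M/2)/(KM+ML) ≈ 55.982.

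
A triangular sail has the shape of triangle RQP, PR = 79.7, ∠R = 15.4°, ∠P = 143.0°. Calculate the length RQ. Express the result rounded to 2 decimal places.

The third angle is ∠Q = 180° − ∠P − ∠R = 21.60°.
Law of sines: RQ = PR·sin P/sin Q ≈ 130.29.

130.29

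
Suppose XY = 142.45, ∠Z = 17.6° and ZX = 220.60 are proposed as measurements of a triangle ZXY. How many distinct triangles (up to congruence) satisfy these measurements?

2

ZX·sin Z = 220.60·sin(17.6°) ≈ 66.7.
Since ZX sin Z < XY < ZX (66.7 < 142.45 < 220.60), two triangles exist.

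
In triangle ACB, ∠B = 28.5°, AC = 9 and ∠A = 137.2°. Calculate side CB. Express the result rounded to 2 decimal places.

The third angle is ∠C = 180° − ∠B − ∠A = 14.30°.
Law of sines: CB = AC·sin A/sin B ≈ 12.815.

12.82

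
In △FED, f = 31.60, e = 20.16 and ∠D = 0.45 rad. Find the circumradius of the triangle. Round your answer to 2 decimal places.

R ≈ 18.45

By the law of cosines, d² = f² + e² − 2·f·e·cos D = 257.72, so d ≈ 16.054.
Area = ½·f·e·sin D ≈ 138.55.
Circumradius = d/(2 sin D) ≈ 18.454.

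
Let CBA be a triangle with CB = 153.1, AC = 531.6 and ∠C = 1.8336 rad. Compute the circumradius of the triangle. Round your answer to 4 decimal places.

R ≈ 305.5878

By the law of cosines, BA² = AC² + CB² − 2·AC·CB·cos C = 3.4833e+05, so BA ≈ 590.19.
Area = ½·AC·CB·sin C ≈ 39297.
Circumradius = BA/(2 sin C) ≈ 305.59.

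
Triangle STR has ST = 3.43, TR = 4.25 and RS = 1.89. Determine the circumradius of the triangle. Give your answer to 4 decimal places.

By the law of cosines, cos S = (RS² + ST² − TR²) / (2·RS·ST) ≈ -0.21021, so ∠S ≈ 102.13°.
Circumradius = TR/(2 sin S) ≈ 2.1736.

2.1736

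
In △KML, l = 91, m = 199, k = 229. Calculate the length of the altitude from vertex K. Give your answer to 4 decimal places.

78.4496

Semiperimeter s = (229 + 199 + 91)/2 = 259.5.
Heron's formula: area = √(259.5·30.5·60.5·168.5) ≈ 8982.5.
The altitude from K has length 2·area/k ≈ 78.45.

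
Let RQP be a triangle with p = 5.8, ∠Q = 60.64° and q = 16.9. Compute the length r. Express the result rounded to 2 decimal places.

Law of sines: sin P = p·sin Q/q ≈ 0.29911.
Since q ≥ p, only the acute value applies: ∠P ≈ 17.40°.
Then ∠R = 180° − ∠Q − ∠P ≈ 101.96°.
Law of sines gives r = q·sin R/sin Q ≈ 18.97.

18.97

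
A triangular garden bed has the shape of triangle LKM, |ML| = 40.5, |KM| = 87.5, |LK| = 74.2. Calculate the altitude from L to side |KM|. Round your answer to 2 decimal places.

Semiperimeter s = (87.5 + 40.5 + 74.2)/2 = 101.1.
Heron's formula: area = √(101.1·13.6·60.6·26.9) ≈ 1497.1.
The altitude from L has length 2·area/|KM| ≈ 34.22.

34.22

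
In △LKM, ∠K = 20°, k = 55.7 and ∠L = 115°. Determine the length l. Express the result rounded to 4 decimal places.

147.5976

The third angle is ∠M = 180° − ∠L − ∠K = 45.00°.
Law of sines: l = k·sin L/sin K ≈ 147.6.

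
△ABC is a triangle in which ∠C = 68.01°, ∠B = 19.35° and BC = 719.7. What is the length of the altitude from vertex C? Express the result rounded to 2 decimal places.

The third angle is ∠A = 180° − ∠B − ∠C = 92.64°.
Law of sines: CA = BC·sin B/sin A ≈ 238.72.
Law of sines: AB = BC·sin C/sin A ≈ 668.05.
Area = ½·BC·CA·sin C ≈ 79653.
The altitude from C has length 2·area/AB ≈ 238.46.

h_C ≈ 238.46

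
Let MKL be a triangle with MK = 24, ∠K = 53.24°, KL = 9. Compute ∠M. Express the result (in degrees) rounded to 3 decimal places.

By the law of cosines, LM² = MK² + KL² − 2·MK·KL·cos K = 398.46, so LM ≈ 19.962.
Law of cosines again: cos M = (LM² + MK² − KL²)/(2·LM·MK) ≈ 0.93248, so ∠M ≈ 21.17°.

21.175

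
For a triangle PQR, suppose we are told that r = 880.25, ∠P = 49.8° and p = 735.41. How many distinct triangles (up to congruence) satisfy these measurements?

2

r·sin P = 880.25·sin(49.8°) ≈ 672.3.
Since r sin P < p < r (672.3 < 735.41 < 880.25), two triangles exist.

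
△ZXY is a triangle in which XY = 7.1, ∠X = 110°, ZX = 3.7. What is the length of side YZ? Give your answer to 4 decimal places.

9.0592

By the law of cosines, YZ² = ZX² + XY² − 2·ZX·XY·cos X = 82.07, so YZ ≈ 9.0592.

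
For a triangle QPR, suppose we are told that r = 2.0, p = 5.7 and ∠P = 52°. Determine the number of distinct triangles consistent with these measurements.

r·sin P = 2.0·sin(52°) ≈ 1.576.
Since p ≥ r, exactly one triangle exists.

1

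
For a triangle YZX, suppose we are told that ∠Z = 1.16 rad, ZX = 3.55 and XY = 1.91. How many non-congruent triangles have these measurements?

0

ZX·sin Z = 3.55·sin(1.16 rad) ≈ 3.255.
Since XY = 1.91 < 3.255 = ZX sin Z, no triangle exists.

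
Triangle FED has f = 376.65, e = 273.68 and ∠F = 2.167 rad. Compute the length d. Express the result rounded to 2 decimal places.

Law of sines: sin E = e·sin F/f ≈ 0.60126.
Since f ≥ e, only the acute value applies: ∠E ≈ 0.645 rad.
Then ∠D = π − ∠F − ∠E ≈ 0.330 rad.
Law of sines gives d = f·sin D/sin F ≈ 147.29.

147.29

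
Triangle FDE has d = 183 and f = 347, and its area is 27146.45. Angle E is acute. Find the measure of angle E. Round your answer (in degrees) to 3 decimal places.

From area = ½·f·d·sin E, we get sin E = 2·area/(f·d) ≈ 0.85499.
Taking the acute solution, ∠E ≈ 58.76°.

58.759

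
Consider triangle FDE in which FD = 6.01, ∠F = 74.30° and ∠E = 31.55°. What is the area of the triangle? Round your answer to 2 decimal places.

The third angle is ∠D = 180° − ∠E − ∠F = 74.15°.
Law of sines: DE = FD·sin F/sin E ≈ 11.058.
Law of sines: EF = FD·sin D/sin E ≈ 11.049.
Area = ½·FD·DE·sin D ≈ 31.965.

31.96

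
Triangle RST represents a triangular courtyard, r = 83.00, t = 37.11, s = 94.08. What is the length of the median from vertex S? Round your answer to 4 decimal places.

Median from S: ½√(2·t² + 2·r² − s²) ≈ 43.821.

m_S ≈ 43.8214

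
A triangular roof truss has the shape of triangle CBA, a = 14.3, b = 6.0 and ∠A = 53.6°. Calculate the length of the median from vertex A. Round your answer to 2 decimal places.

10.57

Law of sines: sin B = b·sin A/a ≈ 0.33772.
Since a ≥ b, only the acute value applies: ∠B ≈ 19.74°.
Then ∠C = 180° − ∠A − ∠B ≈ 106.66°.
Law of sines gives c = a·sin C/sin A ≈ 17.02.
Median from A: ½√(2·c² + 2·b² − a²) ≈ 10.57.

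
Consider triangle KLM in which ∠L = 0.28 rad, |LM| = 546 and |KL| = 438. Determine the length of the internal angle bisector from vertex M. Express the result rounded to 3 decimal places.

By the law of cosines, |MK|² = |KL|² + |LM|² − 2·|KL|·|LM|·cos L = 30291, so |MK| ≈ 174.04.
Law of cosines again: cos M = (|LM|² + |MK|² − |KL|²)/(2·|LM|·|MK|) ≈ 0.71854, so ∠M ≈ 0.769 rad.
The bisector from M has length 2·|LM|·|MK|·cos(∠M/2)/(|LM|+|MK|) ≈ 244.67.

244.673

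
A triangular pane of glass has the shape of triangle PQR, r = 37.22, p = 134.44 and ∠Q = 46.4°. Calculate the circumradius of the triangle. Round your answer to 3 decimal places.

By the law of cosines, q² = r² + p² − 2·r·p·cos Q = 12558, so q ≈ 112.06.
Area = ½·r·p·sin Q ≈ 1811.8.
Circumradius = q/(2 sin Q) ≈ 77.373.

77.373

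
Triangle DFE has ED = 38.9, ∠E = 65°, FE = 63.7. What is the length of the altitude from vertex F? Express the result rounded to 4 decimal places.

By the law of cosines, DF² = FE² + ED² − 2·FE·ED·cos E = 3476.5, so DF ≈ 58.962.
Area = ½·FE·ED·sin E ≈ 1122.9.
The altitude from F has length 2·area/ED ≈ 57.732.

h_F ≈ 57.7318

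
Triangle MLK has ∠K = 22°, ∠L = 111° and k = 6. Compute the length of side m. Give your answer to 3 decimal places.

The third angle is ∠M = 180° − ∠L − ∠K = 47.00°.
Law of sines: m = k·sin M/sin K ≈ 11.714.

11.714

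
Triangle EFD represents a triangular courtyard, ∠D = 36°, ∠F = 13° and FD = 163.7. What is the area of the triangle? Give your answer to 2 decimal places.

area ≈ 2347.44

The third angle is ∠E = 180° − ∠F − ∠D = 131.00°.
Law of sines: DE = FD·sin F/sin E ≈ 48.793.
Law of sines: EF = FD·sin D/sin E ≈ 127.49.
Area = ½·FD·DE·sin D ≈ 2347.4.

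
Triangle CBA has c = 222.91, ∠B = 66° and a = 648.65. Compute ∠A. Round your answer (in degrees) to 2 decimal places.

By the law of cosines, b² = a² + c² − 2·a·c·cos B = 3.5282e+05, so b ≈ 593.98.
Law of cosines again: cos A = (c² + b² − a²)/(2·c·b) ≈ -0.06889, so ∠A ≈ 93.95°.

93.95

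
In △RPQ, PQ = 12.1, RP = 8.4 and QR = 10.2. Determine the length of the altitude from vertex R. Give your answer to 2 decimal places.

Semiperimeter s = (12.1 + 10.2 + 8.4)/2 = 15.35.
Heron's formula: area = √(15.35·3.25·5.15·6.95) ≈ 42.256.
The altitude from R has length 2·area/PQ ≈ 6.9845.

6.98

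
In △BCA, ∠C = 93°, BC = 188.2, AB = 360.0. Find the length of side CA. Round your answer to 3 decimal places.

Law of sines: sin A = BC·sin C/AB ≈ 0.52206.
Since AB ≥ BC, only the acute value applies: ∠A ≈ 31.47°.
Then ∠B = 180° − ∠C − ∠A ≈ 55.53°.
Law of sines gives CA = AB·sin B/sin C ≈ 297.2.

297.197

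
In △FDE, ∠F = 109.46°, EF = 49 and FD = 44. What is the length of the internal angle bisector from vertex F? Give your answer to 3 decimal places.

26.773

By the law of cosines, DE² = EF² + FD² − 2·EF·FD·cos F = 5773.5, so DE ≈ 75.984.
The bisector from F has length 2·EF·FD·cos(∠F/2)/(EF+FD) ≈ 26.773.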